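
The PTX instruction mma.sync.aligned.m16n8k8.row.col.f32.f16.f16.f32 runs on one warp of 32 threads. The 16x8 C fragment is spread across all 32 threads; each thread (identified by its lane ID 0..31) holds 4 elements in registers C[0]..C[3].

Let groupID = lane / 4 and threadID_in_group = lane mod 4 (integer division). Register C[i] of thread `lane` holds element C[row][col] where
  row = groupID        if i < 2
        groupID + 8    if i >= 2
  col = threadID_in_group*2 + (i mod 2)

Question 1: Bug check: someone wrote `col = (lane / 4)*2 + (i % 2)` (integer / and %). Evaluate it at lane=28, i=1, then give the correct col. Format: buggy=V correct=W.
buggy=15 correct=1

`(lane / 4)*2 + (i % 2)`[28,1]->15
lane 28: g=7 (28/4), t=0 (28%4)
i=1: r=7+0=7, c=0*2+1=1
col: 15 vs 1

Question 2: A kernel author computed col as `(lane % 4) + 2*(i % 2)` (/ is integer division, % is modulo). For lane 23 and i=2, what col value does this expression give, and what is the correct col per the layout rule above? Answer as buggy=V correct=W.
`(lane % 4) + 2*(i % 2)`[23,2]->3
lane 23: g=5 (23/4), t=3 (23%4)
i=2: r=5+8=13, c=3*2+0=6
col: 3 vs 6

buggy=3 correct=6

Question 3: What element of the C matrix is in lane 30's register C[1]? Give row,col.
7,5

lane 30⇒30/4=7, 30 mod 4=2
i=1  r:7+0⇒7  c:2·2+1⇒5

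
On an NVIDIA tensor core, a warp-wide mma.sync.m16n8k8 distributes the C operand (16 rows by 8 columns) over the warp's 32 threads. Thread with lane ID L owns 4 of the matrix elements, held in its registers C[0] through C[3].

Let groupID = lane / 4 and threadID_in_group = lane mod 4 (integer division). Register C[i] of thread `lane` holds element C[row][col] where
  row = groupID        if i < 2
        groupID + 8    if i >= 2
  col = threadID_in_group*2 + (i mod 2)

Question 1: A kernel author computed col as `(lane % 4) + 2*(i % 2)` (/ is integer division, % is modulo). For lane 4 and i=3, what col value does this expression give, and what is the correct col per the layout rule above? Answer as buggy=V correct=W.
buggy=2 correct=1

`(lane % 4) + 2*(i % 2)`[4,3]->2
L=4->gid=4>>2=1, tid=4&3=0
[3]->row 1+8=9  col 0·2+1=1
col: 2 vs 1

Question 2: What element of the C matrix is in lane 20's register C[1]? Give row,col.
5,1

20: grp=5,tig=0
[1] (5+0,0*2+1) = (5,1)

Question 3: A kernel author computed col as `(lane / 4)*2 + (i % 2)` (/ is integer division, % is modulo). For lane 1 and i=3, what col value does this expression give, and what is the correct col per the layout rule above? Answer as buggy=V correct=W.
`(lane / 4)*2 + (i % 2)`[1,3]→1
1: G=0,T=1
[3] (0+8,1*2+1) = (8,3)
col: 1 vs 3

buggy=1 correct=3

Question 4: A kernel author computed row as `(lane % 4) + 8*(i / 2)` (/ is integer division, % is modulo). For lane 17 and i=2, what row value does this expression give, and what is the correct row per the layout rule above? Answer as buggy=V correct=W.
buggy=9 correct=12

`(lane % 4) + 8*(i / 2)`[17,2]⇒9
L=17⇒gr=17>>2=4, th=17&3=1
[2]⇒row 4+8=12  col 1·2+0=2
row: 9 vs 12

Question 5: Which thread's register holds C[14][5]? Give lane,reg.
r=14⇒gr=6,Rb=1  c=5⇒th=2,odd=1
L=6*4+2=26  i=1*2+1=3

26,3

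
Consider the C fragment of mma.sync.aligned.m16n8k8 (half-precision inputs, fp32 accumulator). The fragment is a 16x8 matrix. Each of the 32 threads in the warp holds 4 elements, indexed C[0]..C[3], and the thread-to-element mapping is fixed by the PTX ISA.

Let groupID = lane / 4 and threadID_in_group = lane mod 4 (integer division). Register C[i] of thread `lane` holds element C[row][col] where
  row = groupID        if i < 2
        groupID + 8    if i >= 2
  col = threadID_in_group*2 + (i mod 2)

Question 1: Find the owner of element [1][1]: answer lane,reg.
4,1

r=1->g=1,rb=0  c=1->t=0,b0=1
L=1*4+0=4  i=0*2+1=1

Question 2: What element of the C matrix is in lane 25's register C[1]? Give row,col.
25: gr=6,th=1
[1] (6+0,1*2+1) = (6,3)

6,3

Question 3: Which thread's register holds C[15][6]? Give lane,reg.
31,2

r=15→G=7,rhi=1  c=6→T=3,p=0
L=7*4+3=31  i=1*2+0=2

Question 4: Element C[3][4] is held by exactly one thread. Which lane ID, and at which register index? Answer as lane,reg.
14,0

r: 3->gid=3,r8=0  c: 4->tid=2,i&1=0
L=3*4+2=14  i=0*2+0=0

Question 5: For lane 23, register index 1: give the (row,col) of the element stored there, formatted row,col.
5,7

lane 23: gid=5 (23/4), tid=3 (23%4)
i=1: r=5+0=5, c=3*2+1=7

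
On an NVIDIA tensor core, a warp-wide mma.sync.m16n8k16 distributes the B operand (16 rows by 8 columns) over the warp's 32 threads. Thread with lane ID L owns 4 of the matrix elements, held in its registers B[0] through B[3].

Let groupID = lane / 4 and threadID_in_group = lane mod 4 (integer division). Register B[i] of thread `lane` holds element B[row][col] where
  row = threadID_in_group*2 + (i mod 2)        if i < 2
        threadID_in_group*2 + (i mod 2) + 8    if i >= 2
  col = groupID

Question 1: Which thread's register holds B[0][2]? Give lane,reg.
c=2→G=2  r=0→rhi=0,T=0,p=0
L=2*4+0=8  i=0*2+0=0

8,0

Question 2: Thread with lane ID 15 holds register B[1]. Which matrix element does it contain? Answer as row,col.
lane 15: gid=3 (15/4), tid=3 (15%4)
i=1: r=3*2+1+0=7, c=gid=3

7,3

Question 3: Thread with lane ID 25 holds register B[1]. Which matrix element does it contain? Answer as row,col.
25: grp=6,tig=1
[1] (1*2+1+0,6) = (3,6)

3,6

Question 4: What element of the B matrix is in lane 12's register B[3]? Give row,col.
lane 12→12/4=3, 12 mod 4=0
i=3  r:2·0+1+8→9  c:3

9,3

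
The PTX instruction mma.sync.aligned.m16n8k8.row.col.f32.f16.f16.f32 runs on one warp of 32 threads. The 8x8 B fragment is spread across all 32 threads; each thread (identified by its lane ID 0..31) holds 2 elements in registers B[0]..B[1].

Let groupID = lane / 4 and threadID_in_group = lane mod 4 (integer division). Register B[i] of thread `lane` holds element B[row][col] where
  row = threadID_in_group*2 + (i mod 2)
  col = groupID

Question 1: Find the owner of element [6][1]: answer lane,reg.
c=1->g=1  r=6->t=3,b0=0
L=1*4+3=7  i=0=0

7,0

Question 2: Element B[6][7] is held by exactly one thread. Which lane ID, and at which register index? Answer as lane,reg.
c=7->g=7  r=6->t=3,b0=0
L=7*4+3=31  i=0=0

31,0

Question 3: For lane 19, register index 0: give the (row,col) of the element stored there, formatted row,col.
19: g=4,t=3
[0] (3*2+0,4) = (6,4)

6,4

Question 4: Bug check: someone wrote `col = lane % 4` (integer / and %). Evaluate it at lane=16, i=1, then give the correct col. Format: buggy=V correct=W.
buggy=0 correct=4

`lane % 4`[16,1]⇒0
lane 16⇒16/4=4, 16 mod 4=0
i=1  r:2·0+1⇒1  c:4
col: 0 vs 4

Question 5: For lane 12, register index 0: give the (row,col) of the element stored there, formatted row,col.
lane 12⇒12/4=3, 12 mod 4=0
i=0  r:2·0+0⇒0  c:3

0,3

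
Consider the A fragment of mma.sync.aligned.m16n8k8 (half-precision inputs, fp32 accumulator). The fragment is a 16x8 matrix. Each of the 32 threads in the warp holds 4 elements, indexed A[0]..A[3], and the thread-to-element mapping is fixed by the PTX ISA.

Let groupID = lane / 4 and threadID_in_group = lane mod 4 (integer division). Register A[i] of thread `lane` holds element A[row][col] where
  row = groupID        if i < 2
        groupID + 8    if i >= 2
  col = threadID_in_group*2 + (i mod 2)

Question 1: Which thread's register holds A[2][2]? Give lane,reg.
9,0

r=2->g=2,rb=0  c=2->t=1,b0=0
L=2*4+1=9  i=0*2+0=0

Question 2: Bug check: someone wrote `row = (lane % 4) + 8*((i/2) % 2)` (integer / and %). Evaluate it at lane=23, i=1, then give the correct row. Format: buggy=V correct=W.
`(lane % 4) + 8*((i/2) % 2)`[23,1]→3
23: G=5,T=3
[1] (5+0,3*2+1) = (5,7)
row: 3 vs 5

buggy=3 correct=5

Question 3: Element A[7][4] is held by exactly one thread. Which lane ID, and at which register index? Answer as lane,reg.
30,0

r:7=>grp=7,rB=0  c:4=>tig=2,lo=0
L=7*4+2=30  i=0*2+0=0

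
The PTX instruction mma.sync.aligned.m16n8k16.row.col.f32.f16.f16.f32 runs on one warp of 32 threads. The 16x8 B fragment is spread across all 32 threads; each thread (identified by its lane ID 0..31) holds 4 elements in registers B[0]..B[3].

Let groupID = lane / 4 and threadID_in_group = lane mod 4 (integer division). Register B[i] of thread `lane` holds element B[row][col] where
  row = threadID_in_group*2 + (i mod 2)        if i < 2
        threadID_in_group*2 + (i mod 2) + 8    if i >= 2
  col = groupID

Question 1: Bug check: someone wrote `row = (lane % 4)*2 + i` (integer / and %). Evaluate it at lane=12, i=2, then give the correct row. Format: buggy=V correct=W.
`(lane % 4)*2 + i`[12,2]->2
lane 12: g=3 (12/4), t=0 (12%4)
i=2: r=0*2+0+8=8, c=g=3
row: 2 vs 8

buggy=2 correct=8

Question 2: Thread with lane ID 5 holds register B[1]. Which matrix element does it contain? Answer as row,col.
3,1

L=5=>grp=5>>2=1, tig=5&3=1
[1]=>row 1·2+1+0=3  col grp=1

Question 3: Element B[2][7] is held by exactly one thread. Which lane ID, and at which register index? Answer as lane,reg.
29,0

c:7=>grp=7  r:2=>rB=0,tig=1,lo=0
L=7*4+1=29  i=0*2+0=0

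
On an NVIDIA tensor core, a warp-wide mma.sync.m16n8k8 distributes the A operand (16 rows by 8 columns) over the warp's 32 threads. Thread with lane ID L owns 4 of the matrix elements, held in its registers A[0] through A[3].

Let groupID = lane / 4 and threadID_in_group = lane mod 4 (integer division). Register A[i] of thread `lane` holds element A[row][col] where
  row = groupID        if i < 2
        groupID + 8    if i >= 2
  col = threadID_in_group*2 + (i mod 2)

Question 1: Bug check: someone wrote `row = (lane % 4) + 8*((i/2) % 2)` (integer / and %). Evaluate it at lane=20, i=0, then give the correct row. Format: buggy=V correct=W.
buggy=0 correct=5

`(lane % 4) + 8*((i/2) % 2)`[20,0]→0
lane 20→20/4=5, 20 mod 4=0
i=0  r:5+0→5  c:2·0+0→0
row: 0 vs 5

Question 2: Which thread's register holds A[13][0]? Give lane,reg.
r:13=>grp=5,rB=1  c:0=>tig=0,lo=0
L=5*4+0=20  i=1*2+0=2

20,2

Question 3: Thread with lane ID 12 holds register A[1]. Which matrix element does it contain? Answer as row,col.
3,1

lane 12: grp=3 (12/4), tig=0 (12%4)
i=1: r=3+0=3, c=0*2+1=1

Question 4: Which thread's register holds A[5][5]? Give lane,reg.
22,1

r=5->g=5,rb=0  c=5->t=2,b0=1
L=5*4+2=22  i=0*2+1=1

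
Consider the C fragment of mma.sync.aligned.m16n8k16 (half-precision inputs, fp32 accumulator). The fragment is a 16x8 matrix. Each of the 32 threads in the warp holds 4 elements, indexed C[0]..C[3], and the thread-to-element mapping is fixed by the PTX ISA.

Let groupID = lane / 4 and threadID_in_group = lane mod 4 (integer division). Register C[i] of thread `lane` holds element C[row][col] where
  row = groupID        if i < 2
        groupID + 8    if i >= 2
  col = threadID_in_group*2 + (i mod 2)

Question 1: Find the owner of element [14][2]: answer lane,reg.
r=14->g=6,rb=1  c=2->t=1,b0=0
L=6*4+1=25  i=1*2+0=2

25,2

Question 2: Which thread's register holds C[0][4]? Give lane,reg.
r=0→G=0,rhi=0  c=4→T=2,p=0
L=0*4+2=2  i=0*2+0=0

2,0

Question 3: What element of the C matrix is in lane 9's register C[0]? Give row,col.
2,2

9: gid=2,tid=1
[0] (2+0,1*2+0) = (2,2)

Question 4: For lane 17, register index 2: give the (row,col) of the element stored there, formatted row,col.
lane 17: gid=4 (17/4), tid=1 (17%4)
i=2: r=4+8=12, c=1*2+0=2

12,2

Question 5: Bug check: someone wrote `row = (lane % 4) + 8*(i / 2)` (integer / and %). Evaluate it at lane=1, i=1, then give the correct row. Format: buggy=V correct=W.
buggy=1 correct=0

`(lane % 4) + 8*(i / 2)`[1,1]->1
1: g=0,t=1
[1] (0+0,1*2+1) = (0,3)
row: 1 vs 0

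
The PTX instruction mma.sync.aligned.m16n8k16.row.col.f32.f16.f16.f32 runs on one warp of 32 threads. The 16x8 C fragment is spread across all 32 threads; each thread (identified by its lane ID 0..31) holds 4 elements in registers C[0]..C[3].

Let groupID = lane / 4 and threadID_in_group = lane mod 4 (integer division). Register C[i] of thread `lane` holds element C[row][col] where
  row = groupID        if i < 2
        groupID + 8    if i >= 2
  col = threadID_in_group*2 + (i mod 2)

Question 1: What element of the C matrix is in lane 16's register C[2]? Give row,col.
lane 16: grp=4 (16/4), tig=0 (16%4)
i=2: r=4+8=12, c=0*2+0=0

12,0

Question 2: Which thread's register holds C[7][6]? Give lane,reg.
r=7→G=7,rhi=0  c=6→T=3,p=0
L=7*4+3=31  i=0*2+0=0

31,0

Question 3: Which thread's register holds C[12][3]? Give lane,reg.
r=12→G=4,rhi=1  c=3→T=1,p=1
L=4*4+1=17  i=1*2+1=3

17,3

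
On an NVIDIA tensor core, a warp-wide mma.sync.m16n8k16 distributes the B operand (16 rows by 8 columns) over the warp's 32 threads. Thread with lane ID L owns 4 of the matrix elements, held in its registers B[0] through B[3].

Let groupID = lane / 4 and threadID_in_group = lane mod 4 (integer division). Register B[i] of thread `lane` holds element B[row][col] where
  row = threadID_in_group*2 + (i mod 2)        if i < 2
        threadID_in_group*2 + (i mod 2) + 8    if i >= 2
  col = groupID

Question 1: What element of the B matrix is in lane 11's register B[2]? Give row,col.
L=11→G=11>>2=2, T=11&3=3
[2]→row 3·2+0+8=14  col G=2

14,2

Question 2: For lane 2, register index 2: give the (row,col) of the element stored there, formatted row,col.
12,0

2: gid=0,tid=2
[2] (2*2+0+8,0) = (12,0)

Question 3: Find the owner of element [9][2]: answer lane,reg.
8,3

c=2->g=2  r=9->rb=1,t=0,b0=1
L=2*4+0=8  i=1*2+1=3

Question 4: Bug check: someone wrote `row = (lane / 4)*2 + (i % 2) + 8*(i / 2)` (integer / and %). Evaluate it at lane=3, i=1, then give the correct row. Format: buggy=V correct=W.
buggy=1 correct=7

`(lane / 4)*2 + (i % 2) + 8*(i / 2)`[3,1]→1
lane 3→3/4=0, 3 mod 4=3
i=1  r:2·3+1+0→7  c:0
row: 1 vs 7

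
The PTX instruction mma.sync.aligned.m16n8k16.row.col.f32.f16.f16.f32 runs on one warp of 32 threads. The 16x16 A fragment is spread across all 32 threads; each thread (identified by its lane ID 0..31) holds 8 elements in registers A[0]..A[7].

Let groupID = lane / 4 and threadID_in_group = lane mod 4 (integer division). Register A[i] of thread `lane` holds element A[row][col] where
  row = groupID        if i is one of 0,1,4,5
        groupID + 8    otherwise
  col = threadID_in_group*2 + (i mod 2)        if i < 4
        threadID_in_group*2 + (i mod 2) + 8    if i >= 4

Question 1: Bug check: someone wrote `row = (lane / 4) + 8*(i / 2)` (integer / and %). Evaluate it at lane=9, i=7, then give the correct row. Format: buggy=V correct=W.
buggy=26 correct=10

`(lane / 4) + 8*(i / 2)`[9,7]=>26
9: grp=2,tig=1
[7] (2+8,1*2+1+8) = (10,11)
row: 26 vs 10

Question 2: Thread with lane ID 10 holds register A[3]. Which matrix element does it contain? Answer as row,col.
lane 10: grp=2 (10/4), tig=2 (10%4)
i=3: r=2+8=10, c=2*2+1+0=5

10,5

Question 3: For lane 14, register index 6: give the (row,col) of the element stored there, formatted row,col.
L=14->g=14>>2=3, t=14&3=2
[6]->row 3+8=11  col 2·2+0+8=12

11,12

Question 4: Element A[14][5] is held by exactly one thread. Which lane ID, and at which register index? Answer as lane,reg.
r=14→G=6,rhi=1  c=5→chi=0,T=2,p=1
L=6*4+2=26  i=0*4+1*2+1=3

26,3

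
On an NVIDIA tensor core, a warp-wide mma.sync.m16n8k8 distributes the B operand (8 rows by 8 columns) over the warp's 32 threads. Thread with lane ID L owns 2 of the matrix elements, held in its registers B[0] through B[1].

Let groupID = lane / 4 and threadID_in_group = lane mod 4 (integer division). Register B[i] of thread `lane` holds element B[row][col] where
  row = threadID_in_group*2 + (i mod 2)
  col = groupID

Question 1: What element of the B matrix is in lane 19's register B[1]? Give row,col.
7,4

19: gid=4,tid=3
[1] (3*2+1,4) = (7,4)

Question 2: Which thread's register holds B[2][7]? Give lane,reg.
29,0

c=7⇒gr=7  r=2⇒th=1,odd=0
L=7*4+1=29  i=0=0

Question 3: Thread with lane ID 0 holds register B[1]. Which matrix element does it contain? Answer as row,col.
0: gid=0,tid=0
[1] (0*2+1,0) = (1,0)

1,0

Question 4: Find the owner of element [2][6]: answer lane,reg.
25,0

c=6->g=6  r=2->t=1,b0=0
L=6*4+1=25  i=0=0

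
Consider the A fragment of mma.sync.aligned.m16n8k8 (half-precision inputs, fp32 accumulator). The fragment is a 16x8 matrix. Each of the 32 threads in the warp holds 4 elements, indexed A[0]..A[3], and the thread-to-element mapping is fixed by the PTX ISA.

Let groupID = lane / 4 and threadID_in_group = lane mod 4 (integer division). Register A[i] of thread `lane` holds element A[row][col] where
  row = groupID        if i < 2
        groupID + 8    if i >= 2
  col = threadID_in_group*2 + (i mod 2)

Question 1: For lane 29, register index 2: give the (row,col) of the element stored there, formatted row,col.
29: g=7,t=1
[2] (7+8,1*2+0) = (15,2)

15,2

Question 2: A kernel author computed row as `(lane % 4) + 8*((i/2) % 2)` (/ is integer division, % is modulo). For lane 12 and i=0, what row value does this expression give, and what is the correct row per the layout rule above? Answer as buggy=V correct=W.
buggy=0 correct=3

`(lane % 4) + 8*((i/2) % 2)`[12,0]->0
lane 12: g=3 (12/4), t=0 (12%4)
i=0: r=3+0=3, c=0*2+0=0
row: 0 vs 3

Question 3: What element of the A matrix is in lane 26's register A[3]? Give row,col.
lane 26⇒26/4=6, 26 mod 4=2
i=3  r:6+8⇒14  c:2·2+1⇒5

14,5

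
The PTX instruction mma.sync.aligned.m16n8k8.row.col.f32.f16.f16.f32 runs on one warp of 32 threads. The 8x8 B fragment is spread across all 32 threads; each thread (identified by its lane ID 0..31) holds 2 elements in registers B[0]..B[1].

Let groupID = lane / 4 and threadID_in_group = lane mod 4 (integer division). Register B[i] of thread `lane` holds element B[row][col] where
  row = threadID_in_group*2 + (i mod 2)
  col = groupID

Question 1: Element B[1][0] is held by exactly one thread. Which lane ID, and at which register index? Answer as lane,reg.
0,1

c:0=>grp=0  r:1=>tig=0,lo=1
L=0*4+0=0  i=1=1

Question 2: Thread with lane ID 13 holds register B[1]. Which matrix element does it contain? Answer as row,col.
3,3

13: gr=3,th=1
[1] (1*2+1,3) = (3,3)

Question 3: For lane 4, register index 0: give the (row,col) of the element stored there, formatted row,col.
4: gid=1,tid=0
[0] (0*2+0,1) = (0,1)

0,1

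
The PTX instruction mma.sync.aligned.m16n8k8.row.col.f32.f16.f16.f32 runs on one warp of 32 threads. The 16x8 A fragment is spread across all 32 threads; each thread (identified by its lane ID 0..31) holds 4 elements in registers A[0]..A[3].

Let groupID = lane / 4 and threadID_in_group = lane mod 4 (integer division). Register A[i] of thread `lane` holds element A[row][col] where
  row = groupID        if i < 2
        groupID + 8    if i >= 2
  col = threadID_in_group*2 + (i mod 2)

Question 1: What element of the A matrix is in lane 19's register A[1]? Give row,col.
4,7

lane 19: grp=4 (19/4), tig=3 (19%4)
i=1: r=4+0=4, c=3*2+1=7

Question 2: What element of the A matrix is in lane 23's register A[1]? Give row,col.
23: gr=5,th=3
[1] (5+0,3*2+1) = (5,7)

5,7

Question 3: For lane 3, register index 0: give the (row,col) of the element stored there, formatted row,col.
0,6

lane 3=>3/4=0, 3 mod 4=3
i=0  r:0+0=>0  c:2·3+0=>6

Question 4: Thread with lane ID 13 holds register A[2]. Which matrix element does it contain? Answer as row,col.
11,2

13: gid=3,tid=1
[2] (3+8,1*2+0) = (11,2)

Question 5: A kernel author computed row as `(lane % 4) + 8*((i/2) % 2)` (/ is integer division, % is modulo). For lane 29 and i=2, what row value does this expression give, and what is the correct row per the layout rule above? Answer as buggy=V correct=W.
`(lane % 4) + 8*((i/2) % 2)`[29,2]->9
L=29->g=29>>2=7, t=29&3=1
[2]->row 7+8=15  col 1·2+0=2
row: 9 vs 15

buggy=9 correct=15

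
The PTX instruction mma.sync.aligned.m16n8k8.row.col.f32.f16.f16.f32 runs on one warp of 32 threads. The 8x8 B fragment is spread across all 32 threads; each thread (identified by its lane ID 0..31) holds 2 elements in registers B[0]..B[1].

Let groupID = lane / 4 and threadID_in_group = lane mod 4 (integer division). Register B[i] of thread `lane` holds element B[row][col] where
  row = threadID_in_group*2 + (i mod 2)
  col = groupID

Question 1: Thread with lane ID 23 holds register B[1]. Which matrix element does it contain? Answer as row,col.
23: grp=5,tig=3
[1] (3*2+1,5) = (7,5)

7,5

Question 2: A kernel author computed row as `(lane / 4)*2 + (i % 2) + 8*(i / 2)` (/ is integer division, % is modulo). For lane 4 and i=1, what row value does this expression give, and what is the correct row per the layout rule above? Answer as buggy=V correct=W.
`(lane / 4)*2 + (i % 2) + 8*(i / 2)`[4,1]->3
lane 4->4/4=1, 4 mod 4=0
i=1  r:2·0+1->1  c:1
row: 3 vs 1

buggy=3 correct=1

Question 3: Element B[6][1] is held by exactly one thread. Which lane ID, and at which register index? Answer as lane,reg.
7,0

c:1=>grp=1  r:6=>tig=3,lo=0
L=1*4+3=7  i=0=0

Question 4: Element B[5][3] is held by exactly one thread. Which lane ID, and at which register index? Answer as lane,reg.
14,1

c:3=>grp=3  r:5=>tig=2,lo=1
L=3*4+2=14  i=1=1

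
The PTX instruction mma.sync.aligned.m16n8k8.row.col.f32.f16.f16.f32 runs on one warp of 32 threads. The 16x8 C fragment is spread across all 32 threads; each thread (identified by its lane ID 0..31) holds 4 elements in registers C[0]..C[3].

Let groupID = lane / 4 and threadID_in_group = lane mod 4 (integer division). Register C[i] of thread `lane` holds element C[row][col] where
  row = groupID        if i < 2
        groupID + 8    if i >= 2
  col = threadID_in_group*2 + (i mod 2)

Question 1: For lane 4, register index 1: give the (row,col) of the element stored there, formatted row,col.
lane 4: g=1 (4/4), t=0 (4%4)
i=1: r=1+0=1, c=0*2+1=1

1,1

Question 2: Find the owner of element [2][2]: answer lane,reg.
r=2→G=2,rhi=0  c=2→T=1,p=0
L=2*4+1=9  i=0*2+0=0

9,0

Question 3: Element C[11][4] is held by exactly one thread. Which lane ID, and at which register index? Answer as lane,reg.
r=11→G=3,rhi=1  c=4→T=2,p=0
L=3*4+2=14  i=1*2+0=2

14,2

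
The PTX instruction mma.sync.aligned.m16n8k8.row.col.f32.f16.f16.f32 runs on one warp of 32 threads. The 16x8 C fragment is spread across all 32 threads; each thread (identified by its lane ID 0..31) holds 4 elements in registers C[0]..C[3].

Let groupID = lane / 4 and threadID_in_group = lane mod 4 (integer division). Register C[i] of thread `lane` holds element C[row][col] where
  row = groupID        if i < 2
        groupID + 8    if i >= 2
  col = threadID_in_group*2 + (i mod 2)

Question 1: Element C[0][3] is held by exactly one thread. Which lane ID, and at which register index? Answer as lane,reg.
r=0→G=0,rhi=0  c=3→T=1,p=1
L=0*4+1=1  i=0*2+1=1

1,1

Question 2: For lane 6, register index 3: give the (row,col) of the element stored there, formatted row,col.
L=6=>grp=6>>2=1, tig=6&3=2
[3]=>row 1+8=9  col 2·2+1=5

9,5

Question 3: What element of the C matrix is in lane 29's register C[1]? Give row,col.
29: gr=7,th=1
[1] (7+0,1*2+1) = (7,3)

7,3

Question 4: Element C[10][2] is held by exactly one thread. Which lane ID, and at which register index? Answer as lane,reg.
r:10=>grp=2,rB=1  c:2=>tig=1,lo=0
L=2*4+1=9  i=1*2+0=2

9,2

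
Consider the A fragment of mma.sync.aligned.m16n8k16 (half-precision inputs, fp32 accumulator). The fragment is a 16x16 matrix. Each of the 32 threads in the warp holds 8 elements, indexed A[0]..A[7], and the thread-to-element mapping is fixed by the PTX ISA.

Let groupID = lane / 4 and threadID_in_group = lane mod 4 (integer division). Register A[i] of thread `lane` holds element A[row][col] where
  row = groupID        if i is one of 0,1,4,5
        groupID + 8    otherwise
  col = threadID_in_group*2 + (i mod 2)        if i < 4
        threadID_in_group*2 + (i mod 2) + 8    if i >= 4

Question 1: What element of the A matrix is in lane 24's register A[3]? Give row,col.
L=24->g=24>>2=6, t=24&3=0
[3]->row 6+8=14  col 0·2+1+0=1

14,1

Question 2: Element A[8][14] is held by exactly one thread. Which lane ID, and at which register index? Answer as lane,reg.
3,6

r=8→G=0,rhi=1  c=14→chi=1,T=3,p=0
L=0*4+3=3  i=1*4+1*2+0=6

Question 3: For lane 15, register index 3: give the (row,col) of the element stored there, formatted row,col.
lane 15: gid=3 (15/4), tid=3 (15%4)
i=3: r=3+8=11, c=3*2+1+0=7

11,7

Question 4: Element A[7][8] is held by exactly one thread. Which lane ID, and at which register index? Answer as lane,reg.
28,4

r=7->g=7,rb=0  c=8->cb=1,t=0,b0=0
L=7*4+0=28  i=1*4+0*2+0=4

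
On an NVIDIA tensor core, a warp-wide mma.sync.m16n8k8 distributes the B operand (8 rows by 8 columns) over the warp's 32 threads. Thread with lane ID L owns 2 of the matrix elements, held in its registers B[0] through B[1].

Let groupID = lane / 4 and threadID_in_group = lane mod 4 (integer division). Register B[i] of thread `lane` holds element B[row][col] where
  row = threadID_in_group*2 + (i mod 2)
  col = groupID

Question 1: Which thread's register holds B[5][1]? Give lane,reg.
6,1

c:1=>grp=1  r:5=>tig=2,lo=1
L=1*4+2=6  i=1=1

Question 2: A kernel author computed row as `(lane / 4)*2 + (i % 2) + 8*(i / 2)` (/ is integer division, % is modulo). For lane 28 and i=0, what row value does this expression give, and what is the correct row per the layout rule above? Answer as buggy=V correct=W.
buggy=14 correct=0

`(lane / 4)*2 + (i % 2) + 8*(i / 2)`[28,0]⇒14
lane 28: gr=7 (28/4), th=0 (28%4)
i=0: r=0*2+0=0, c=gr=7
row: 14 vs 0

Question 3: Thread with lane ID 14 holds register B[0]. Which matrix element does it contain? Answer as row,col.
lane 14: gid=3 (14/4), tid=2 (14%4)
i=0: r=2*2+0=4, c=gid=3

4,3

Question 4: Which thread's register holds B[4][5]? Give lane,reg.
c:5=>grp=5  r:4=>tig=2,lo=0
L=5*4+2=22  i=0=0

22,0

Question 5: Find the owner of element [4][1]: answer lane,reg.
c=1->g=1  r=4->t=2,b0=0
L=1*4+2=6  i=0=0

6,0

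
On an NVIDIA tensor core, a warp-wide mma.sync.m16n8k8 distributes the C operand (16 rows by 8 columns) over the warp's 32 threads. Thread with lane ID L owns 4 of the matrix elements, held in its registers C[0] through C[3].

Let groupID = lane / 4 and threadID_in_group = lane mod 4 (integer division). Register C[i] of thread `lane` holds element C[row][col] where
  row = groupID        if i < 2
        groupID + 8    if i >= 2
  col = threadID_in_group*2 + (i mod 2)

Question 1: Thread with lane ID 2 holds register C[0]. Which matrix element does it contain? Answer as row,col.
2: g=0,t=2
[0] (0+0,2*2+0) = (0,4)

0,4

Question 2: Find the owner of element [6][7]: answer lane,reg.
r=6→G=6,rhi=0  c=7→T=3,p=1
L=6*4+3=27  i=0*2+1=1

27,1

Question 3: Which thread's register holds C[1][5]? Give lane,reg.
6,1

r:1=>grp=1,rB=0  c:5=>tig=2,lo=1
L=1*4+2=6  i=0*2+1=1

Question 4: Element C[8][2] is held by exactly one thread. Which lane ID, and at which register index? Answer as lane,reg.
r=8→G=0,rhi=1  c=2→T=1,p=0
L=0*4+1=1  i=1*2+0=2

1,2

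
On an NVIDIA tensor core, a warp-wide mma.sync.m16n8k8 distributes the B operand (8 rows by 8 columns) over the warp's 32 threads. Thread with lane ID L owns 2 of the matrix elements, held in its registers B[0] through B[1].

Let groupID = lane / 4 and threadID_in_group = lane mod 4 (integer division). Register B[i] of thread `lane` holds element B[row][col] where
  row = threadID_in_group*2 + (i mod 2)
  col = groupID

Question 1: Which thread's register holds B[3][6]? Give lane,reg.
25,1

c=6⇒gr=6  r=3⇒th=1,odd=1
L=6*4+1=25  i=1=1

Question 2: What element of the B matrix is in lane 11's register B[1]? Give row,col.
L=11->g=11>>2=2, t=11&3=3
[1]->row 3·2+1=7  col g=2

7,2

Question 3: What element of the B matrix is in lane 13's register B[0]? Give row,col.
lane 13: g=3 (13/4), t=1 (13%4)
i=0: r=1*2+0=2, c=g=3

2,3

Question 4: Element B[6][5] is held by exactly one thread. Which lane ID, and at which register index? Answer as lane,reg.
23,0

c:5=>grp=5  r:6=>tig=3,lo=0
L=5*4+3=23  i=0=0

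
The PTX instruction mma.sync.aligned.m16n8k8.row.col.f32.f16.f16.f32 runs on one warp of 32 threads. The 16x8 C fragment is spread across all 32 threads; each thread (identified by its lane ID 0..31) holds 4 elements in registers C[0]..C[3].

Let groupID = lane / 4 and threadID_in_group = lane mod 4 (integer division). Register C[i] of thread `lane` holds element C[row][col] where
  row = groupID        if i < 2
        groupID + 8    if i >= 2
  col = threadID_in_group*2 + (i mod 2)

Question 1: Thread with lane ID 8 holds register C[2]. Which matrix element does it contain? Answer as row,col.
10,0

lane 8->8/4=2, 8 mod 4=0
i=2  r:2+8->10  c:2·0+0->0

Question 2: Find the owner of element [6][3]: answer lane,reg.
r=6->g=6,rb=0  c=3->t=1,b0=1
L=6*4+1=25  i=0*2+1=1

25,1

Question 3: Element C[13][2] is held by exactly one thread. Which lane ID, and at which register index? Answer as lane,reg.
21,2

r: 13->gid=5,r8=1  c: 2->tid=1,i&1=0
L=5*4+1=21  i=1*2+0=2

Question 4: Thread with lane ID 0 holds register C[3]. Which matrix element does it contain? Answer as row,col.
lane 0: gr=0 (0/4), th=0 (0%4)
i=3: r=0+8=8, c=0*2+1=1

8,1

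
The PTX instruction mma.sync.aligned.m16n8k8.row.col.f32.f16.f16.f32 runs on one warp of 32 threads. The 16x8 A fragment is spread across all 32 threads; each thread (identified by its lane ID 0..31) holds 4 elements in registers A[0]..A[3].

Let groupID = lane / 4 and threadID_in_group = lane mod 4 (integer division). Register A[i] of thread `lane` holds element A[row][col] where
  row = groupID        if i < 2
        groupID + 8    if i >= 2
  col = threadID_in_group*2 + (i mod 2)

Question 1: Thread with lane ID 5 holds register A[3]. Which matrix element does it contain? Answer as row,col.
9,3

5: g=1,t=1
[3] (1+8,1*2+1) = (9,3)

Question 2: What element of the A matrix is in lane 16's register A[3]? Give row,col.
lane 16: g=4 (16/4), t=0 (16%4)
i=3: r=4+8=12, c=0*2+1=1

12,1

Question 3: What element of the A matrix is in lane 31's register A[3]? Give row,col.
lane 31->31/4=7, 31 mod 4=3
i=3  r:7+8->15  c:2·3+1->7

15,7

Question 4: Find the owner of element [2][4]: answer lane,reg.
r:2=>grp=2,rB=0  c:4=>tig=2,lo=0
L=2*4+2=10  i=0*2+0=0

10,0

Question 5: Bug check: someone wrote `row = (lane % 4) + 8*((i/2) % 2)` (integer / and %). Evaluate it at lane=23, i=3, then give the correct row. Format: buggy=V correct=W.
buggy=11 correct=13

`(lane % 4) + 8*((i/2) % 2)`[23,3]->11
lane 23->23/4=5, 23 mod 4=3
i=3  r:5+8->13  c:2·3+1->7
row: 11 vs 13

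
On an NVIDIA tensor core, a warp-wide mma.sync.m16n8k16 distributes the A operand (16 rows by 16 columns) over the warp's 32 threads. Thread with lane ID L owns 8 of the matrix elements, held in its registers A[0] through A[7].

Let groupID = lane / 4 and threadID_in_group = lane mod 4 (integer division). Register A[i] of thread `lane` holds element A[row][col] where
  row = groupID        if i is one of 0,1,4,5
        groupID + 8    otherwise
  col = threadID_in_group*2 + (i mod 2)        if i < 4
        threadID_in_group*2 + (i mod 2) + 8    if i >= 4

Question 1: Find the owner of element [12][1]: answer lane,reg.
r=12⇒gr=4,Rb=1  c=1⇒Cb=0,th=0,odd=1
L=4*4+0=16  i=0*4+1*2+1=3

16,3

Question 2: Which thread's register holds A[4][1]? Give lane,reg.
r=4⇒gr=4,Rb=0  c=1⇒Cb=0,th=0,odd=1
L=4*4+0=16  i=0*4+0*2+1=1

16,1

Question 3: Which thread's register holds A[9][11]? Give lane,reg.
5,7

r=9→G=1,rhi=1  c=11→chi=1,T=1,p=1
L=1*4+1=5  i=1*4+1*2+1=7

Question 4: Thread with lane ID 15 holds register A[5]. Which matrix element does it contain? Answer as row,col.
L=15=>grp=15>>2=3, tig=15&3=3
[5]=>row 3+0=3  col 3·2+1+8=15

3,15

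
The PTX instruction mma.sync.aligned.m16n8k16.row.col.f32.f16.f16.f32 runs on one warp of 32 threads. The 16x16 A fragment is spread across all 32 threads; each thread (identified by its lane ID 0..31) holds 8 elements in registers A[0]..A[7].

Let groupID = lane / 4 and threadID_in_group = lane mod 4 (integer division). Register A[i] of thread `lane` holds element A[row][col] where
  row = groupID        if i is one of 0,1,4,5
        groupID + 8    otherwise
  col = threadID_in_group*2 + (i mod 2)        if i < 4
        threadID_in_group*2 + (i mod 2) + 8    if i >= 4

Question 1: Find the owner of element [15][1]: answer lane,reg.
28,3

r: 15->gid=7,r8=1  c: 1->c8=0,tid=0,i&1=1
L=7*4+0=28  i=0*4+1*2+1=3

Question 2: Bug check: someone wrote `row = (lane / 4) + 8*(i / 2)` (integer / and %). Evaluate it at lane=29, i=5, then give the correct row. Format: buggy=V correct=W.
`(lane / 4) + 8*(i / 2)`[29,5]=>23
29: grp=7,tig=1
[5] (7+0,1*2+1+8) = (7,11)
row: 23 vs 7

buggy=23 correct=7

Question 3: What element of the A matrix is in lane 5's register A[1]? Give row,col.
lane 5: gid=1 (5/4), tid=1 (5%4)
i=1: r=1+0=1, c=1*2+1+0=3

1,3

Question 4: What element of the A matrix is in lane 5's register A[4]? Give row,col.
1,10

lane 5: gr=1 (5/4), th=1 (5%4)
i=4: r=1+0=1, c=1*2+0+8=10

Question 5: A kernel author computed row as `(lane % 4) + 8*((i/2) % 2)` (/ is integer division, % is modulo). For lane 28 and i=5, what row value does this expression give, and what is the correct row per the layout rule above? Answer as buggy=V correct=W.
buggy=0 correct=7

`(lane % 4) + 8*((i/2) % 2)`[28,5]->0
28: g=7,t=0
[5] (7+0,0*2+1+8) = (7,9)
row: 0 vs 7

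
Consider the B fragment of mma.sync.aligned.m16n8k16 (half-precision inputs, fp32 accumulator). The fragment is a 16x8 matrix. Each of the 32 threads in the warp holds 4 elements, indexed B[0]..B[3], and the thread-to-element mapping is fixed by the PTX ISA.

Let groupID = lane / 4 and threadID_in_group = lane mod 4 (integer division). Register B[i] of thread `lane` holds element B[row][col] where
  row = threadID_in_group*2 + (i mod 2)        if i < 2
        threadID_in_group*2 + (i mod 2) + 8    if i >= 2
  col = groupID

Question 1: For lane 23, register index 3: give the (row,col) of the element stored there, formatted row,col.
15,5

lane 23: G=5 (23/4), T=3 (23%4)
i=3: r=3*2+1+8=15, c=G=5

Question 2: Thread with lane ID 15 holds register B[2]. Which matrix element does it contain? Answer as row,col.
lane 15: G=3 (15/4), T=3 (15%4)
i=2: r=3*2+0+8=14, c=G=3

14,3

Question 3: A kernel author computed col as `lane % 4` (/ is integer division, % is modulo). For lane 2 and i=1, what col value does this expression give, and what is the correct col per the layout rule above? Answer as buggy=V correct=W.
buggy=2 correct=0

`lane % 4`[2,1]⇒2
L=2⇒gr=2>>2=0, th=2&3=2
[1]⇒row 2·2+1+0=5  col gr=0
col: 2 vs 0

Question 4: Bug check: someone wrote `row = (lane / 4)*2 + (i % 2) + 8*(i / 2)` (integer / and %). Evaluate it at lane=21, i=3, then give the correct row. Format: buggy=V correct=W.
buggy=19 correct=11

`(lane / 4)*2 + (i % 2) + 8*(i / 2)`[21,3]->19
21: gid=5,tid=1
[3] (1*2+1+8,5) = (11,5)
row: 19 vs 11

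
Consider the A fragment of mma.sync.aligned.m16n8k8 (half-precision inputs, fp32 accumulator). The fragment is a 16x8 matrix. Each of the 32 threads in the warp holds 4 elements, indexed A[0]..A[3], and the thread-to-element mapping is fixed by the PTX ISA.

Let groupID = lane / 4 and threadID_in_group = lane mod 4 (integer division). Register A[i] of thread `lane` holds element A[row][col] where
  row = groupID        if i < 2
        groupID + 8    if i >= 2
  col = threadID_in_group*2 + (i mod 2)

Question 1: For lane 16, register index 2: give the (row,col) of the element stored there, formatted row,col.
16: grp=4,tig=0
[2] (4+8,0*2+0) = (12,0)

12,0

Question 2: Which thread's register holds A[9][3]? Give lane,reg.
r:9=>grp=1,rB=1  c:3=>tig=1,lo=1
L=1*4+1=5  i=1*2+1=3

5,3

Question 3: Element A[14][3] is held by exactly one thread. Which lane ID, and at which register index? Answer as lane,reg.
r=14⇒gr=6,Rb=1  c=3⇒th=1,odd=1
L=6*4+1=25  i=1*2+1=3

25,3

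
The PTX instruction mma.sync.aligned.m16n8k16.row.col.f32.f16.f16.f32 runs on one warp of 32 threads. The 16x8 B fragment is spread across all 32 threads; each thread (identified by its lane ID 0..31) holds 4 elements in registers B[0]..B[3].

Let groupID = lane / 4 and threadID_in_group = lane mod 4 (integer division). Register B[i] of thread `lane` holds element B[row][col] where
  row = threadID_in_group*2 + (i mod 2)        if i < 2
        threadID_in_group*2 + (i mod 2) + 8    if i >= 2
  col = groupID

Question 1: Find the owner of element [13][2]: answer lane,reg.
c:2=>grp=2  r:13=>rB=1,tig=2,lo=1
L=2*4+2=10  i=1*2+1=3

10,3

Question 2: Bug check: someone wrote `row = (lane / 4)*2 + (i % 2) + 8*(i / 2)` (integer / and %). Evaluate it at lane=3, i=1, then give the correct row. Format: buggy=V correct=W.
buggy=1 correct=7

`(lane / 4)*2 + (i % 2) + 8*(i / 2)`[3,1]⇒1
3: gr=0,th=3
[1] (3*2+1+0,0) = (7,0)
row: 1 vs 7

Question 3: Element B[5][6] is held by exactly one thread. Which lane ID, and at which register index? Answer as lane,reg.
c: 6->gid=6  r: 5->r8=0,tid=2,i&1=1
L=6*4+2=26  i=0*2+1=1

26,1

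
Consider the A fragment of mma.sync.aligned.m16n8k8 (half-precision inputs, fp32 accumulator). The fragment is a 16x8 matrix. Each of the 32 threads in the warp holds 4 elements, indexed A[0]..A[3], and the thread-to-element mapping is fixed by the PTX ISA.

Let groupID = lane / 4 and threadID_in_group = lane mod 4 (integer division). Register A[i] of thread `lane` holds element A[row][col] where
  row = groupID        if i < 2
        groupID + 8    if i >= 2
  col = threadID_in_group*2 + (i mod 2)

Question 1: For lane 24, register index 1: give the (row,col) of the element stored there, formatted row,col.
24: gid=6,tid=0
[1] (6+0,0*2+1) = (6,1)

6,1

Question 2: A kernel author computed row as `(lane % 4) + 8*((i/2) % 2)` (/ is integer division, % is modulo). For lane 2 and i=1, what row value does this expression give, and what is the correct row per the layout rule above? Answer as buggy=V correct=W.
`(lane % 4) + 8*((i/2) % 2)`[2,1]=>2
L=2=>grp=2>>2=0, tig=2&3=2
[1]=>row 0+0=0  col 2·2+1=5
row: 2 vs 0

buggy=2 correct=0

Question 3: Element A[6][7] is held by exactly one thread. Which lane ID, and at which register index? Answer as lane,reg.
r=6⇒gr=6,Rb=0  c=7⇒th=3,odd=1
L=6*4+3=27  i=0*2+1=1

27,1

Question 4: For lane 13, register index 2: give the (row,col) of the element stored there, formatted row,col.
11,2

lane 13->13/4=3, 13 mod 4=1
i=2  r:3+8->11  c:2·1+0->2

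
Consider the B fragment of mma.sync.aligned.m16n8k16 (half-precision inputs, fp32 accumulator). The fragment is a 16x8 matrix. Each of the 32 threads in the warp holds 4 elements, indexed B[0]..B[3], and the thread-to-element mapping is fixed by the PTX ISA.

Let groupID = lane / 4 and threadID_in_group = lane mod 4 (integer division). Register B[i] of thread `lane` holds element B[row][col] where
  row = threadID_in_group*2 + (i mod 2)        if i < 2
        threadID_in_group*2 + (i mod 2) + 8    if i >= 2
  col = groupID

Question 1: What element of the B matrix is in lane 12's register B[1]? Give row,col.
1,3

lane 12=>12/4=3, 12 mod 4=0
i=1  r:2·0+1+0=>1  c:3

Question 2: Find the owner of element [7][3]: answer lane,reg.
c=3→G=3  r=7→rhi=0,T=3,p=1
L=3*4+3=15  i=0*2+1=1

15,1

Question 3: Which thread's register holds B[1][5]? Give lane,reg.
20,1

c: 5->gid=5  r: 1->r8=0,tid=0,i&1=1
L=5*4+0=20  i=0*2+1=1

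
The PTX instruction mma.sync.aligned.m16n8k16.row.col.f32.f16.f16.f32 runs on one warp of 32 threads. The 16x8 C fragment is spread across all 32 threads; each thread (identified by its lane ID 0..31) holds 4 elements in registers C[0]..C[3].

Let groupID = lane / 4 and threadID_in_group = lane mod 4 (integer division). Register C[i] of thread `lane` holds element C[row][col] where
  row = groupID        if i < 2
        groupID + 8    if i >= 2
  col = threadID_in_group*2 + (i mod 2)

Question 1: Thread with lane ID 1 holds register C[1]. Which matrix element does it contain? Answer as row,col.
0,3

1: G=0,T=1
[1] (0+0,1*2+1) = (0,3)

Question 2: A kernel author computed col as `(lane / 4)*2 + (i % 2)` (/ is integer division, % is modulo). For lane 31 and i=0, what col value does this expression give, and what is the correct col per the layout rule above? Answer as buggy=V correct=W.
`(lane / 4)*2 + (i % 2)`[31,0]->14
lane 31: gid=7 (31/4), tid=3 (31%4)
i=0: r=7+0=7, c=3*2+0=6
col: 14 vs 6

buggy=14 correct=6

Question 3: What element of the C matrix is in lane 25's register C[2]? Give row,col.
L=25→G=25>>2=6, T=25&3=1
[2]→row 6+8=14  col 1·2+0=2

14,2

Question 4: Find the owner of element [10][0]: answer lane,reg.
r=10->g=2,rb=1  c=0->t=0,b0=0
L=2*4+0=8  i=1*2+0=2

8,2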